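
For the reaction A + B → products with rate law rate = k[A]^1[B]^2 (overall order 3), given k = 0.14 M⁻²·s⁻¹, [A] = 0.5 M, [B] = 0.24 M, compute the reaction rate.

0.004032 M/s

Step 1: The rate law is rate = k[A]^1[B]^2, overall order = 1+2 = 3
Step 2: Substitute values: rate = 0.14 × (0.5)^1 × (0.24)^2
Step 3: rate = 0.14 × 0.5 × 0.0576 = 0.004032 M/s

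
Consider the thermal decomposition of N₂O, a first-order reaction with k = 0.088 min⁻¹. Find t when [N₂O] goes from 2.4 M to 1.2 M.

7.877 min

Step 1: For first-order: t = ln([N₂O]₀/[N₂O])/k
Step 2: t = ln(2.4/1.2)/0.088
Step 3: t = ln(2)/0.088
Step 4: t = 0.6931/0.088 = 7.877 min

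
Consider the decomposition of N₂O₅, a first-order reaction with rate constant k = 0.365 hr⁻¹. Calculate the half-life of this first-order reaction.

1.899 hr

Step 1: For a first-order reaction, t₁/₂ = ln(2)/k
Step 2: t₁/₂ = ln(2)/0.365
Step 3: t₁/₂ = 0.6931/0.365 = 1.899 hr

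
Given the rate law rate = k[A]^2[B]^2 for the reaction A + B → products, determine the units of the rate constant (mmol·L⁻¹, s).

(mmol·L⁻¹)⁻³·s⁻¹

Step 1: Overall order = 2 + 2 = 4.
Step 2: rate has units mmol·L⁻¹·s⁻¹; [A]^2[B]^2 has units (mmol·L⁻¹)^4.
Step 3: k = rate/([A]^2[B]^2), so units of k = (mmol·L⁻¹)^(1-4)·s⁻¹ = (mmol·L⁻¹)⁻³·s⁻¹.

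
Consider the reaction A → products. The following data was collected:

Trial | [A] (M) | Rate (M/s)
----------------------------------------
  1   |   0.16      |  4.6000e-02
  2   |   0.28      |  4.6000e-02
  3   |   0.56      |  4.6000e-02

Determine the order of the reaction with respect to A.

zeroth order (0)

Step 1: Compare trials - when concentration changes, rate stays constant.
Step 2: rate₂/rate₁ = 4.6000e-02/4.6000e-02 = 1
Step 3: [A]₂/[A]₁ = 0.28/0.16 = 1.75
Step 4: Since rate ratio ≈ (conc ratio)^0, the reaction is zeroth order.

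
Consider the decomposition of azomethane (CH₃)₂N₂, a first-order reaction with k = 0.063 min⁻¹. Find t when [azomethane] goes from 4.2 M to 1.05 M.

22 min

Step 1: For first-order: t = ln([azomethane]₀/[azomethane])/k
Step 2: t = ln(4.2/1.05)/0.063
Step 3: t = ln(4)/0.063
Step 4: t = 1.386/0.063 = 22 min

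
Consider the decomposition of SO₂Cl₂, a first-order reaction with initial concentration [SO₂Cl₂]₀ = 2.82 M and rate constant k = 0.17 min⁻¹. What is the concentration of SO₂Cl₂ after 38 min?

0.004413 M

Step 1: For a first-order reaction: [SO₂Cl₂] = [SO₂Cl₂]₀ × e^(-kt)
Step 2: [SO₂Cl₂] = 2.82 × e^(-0.17 × 38)
Step 3: [SO₂Cl₂] = 2.82 × e^(-6.46)
Step 4: [SO₂Cl₂] = 2.82 × 0.0015648 = 0.004413 M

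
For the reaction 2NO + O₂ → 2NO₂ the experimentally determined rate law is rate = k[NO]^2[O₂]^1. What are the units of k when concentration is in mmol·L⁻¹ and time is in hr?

(mmol·L⁻¹)⁻²·hr⁻¹

Step 1: Overall order = 2 + 1 = 3.
Step 2: rate has units mmol·L⁻¹·hr⁻¹; [NO]^2[O₂]^1 has units (mmol·L⁻¹)^3.
Step 3: k = rate/([NO]^2[O₂]^1), so units of k = (mmol·L⁻¹)^(1-3)·hr⁻¹ = (mmol·L⁻¹)⁻²·hr⁻¹.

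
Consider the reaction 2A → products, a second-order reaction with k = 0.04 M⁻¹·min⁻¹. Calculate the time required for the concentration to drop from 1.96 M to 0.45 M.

42.8 min

Step 1: For second-order: t = (1/[A] - 1/[A]₀)/k
Step 2: t = (1/0.45 - 1/1.96)/0.04
Step 3: t = (2.222 - 0.5102)/0.04
Step 4: t = 1.712/0.04 = 42.8 min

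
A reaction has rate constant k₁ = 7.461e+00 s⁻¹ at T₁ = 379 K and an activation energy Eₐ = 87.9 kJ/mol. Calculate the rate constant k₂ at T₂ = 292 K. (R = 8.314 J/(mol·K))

1.833e-03 s⁻¹

Step 1: Use the two-temperature Arrhenius form: ln(k₂/k₁) = -Eₐ/R × (1/T₂ - 1/T₁)
Step 2: Convert Eₐ to J/mol: 87.9 kJ/mol = 87900 J/mol
Step 3: 1/T₂ - 1/T₁ = 1/292 - 1/379 = 7.861351e-04 K⁻¹
Step 4: ln(k₂/k₁) = -87900/8.314 × 7.861351e-04 = -8.31144
Step 5: k₂ = k₁ × exp(-8.31144) = 7.461e+00 × 2.45690e-04 = 1.833e-03 s⁻¹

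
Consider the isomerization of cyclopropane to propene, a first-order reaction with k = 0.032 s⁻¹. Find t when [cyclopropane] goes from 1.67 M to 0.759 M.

24.64 s

Step 1: For first-order: t = ln([cyclopropane]₀/[cyclopropane])/k
Step 2: t = ln(1.67/0.759)/0.032
Step 3: t = ln(2.2)/0.032
Step 4: t = 0.7886/0.032 = 24.64 s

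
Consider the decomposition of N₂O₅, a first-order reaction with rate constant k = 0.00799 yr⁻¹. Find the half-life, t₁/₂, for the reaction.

86.75 yr

Step 1: For a first-order reaction, t₁/₂ = ln(2)/k
Step 2: t₁/₂ = ln(2)/0.00799
Step 3: t₁/₂ = 0.6931/0.00799 = 86.75 yr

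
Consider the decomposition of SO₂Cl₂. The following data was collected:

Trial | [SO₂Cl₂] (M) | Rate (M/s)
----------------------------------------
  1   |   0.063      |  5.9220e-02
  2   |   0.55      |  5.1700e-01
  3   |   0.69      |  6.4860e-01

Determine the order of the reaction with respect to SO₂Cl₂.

first order (1)

Step 1: Compare trials to find order n where rate₂/rate₁ = ([SO₂Cl₂]₂/[SO₂Cl₂]₁)^n
Step 2: rate₂/rate₁ = 5.1700e-01/5.9220e-02 = 8.73
Step 3: [SO₂Cl₂]₂/[SO₂Cl₂]₁ = 0.55/0.063 = 8.73
Step 4: n = ln(8.73)/ln(8.73) = 1.00 ≈ 1
Step 5: The reaction is first order in SO₂Cl₂.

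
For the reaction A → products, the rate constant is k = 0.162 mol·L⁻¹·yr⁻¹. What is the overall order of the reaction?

zeroth order (0)

Step 1: The units of k for an nth-order reaction are (concentration)^(1-n)·(time)⁻¹.
Step 2: Here k has units mol·L⁻¹·yr⁻¹, so the concentration exponent is 1.
Step 3: 1 - n = 1 ⇒ n = 0. The reaction is zeroth order.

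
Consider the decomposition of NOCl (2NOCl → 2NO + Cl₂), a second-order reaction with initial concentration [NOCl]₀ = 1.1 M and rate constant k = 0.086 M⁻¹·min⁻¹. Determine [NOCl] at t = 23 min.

0.3464 M

Step 1: For a second-order reaction: 1/[NOCl] = 1/[NOCl]₀ + kt
Step 2: 1/[NOCl] = 1/1.1 + 0.086 × 23
Step 3: 1/[NOCl] = 0.9091 + 1.978 = 2.887
Step 4: [NOCl] = 1/2.887 = 0.3464 M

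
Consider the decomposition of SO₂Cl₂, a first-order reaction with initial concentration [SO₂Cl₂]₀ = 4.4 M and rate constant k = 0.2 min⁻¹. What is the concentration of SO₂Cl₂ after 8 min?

0.8883 M

Step 1: For a first-order reaction: [SO₂Cl₂] = [SO₂Cl₂]₀ × e^(-kt)
Step 2: [SO₂Cl₂] = 4.4 × e^(-0.2 × 8)
Step 3: [SO₂Cl₂] = 4.4 × e^(-1.6)
Step 4: [SO₂Cl₂] = 4.4 × 0.201897 = 0.8883 M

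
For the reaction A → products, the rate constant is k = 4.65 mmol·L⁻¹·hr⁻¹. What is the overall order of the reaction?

zeroth order (0)

Step 1: The units of k for an nth-order reaction are (concentration)^(1-n)·(time)⁻¹.
Step 2: Here k has units mmol·L⁻¹·hr⁻¹, so the concentration exponent is 1.
Step 3: 1 - n = 1 ⇒ n = 0. The reaction is zeroth order.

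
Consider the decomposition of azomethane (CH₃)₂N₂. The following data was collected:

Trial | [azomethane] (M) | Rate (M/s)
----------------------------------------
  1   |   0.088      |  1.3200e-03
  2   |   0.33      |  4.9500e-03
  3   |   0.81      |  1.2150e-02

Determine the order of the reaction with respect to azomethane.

first order (1)

Step 1: Compare trials to find order n where rate₂/rate₁ = ([azomethane]₂/[azomethane]₁)^n
Step 2: rate₂/rate₁ = 4.9500e-03/1.3200e-03 = 3.75
Step 3: [azomethane]₂/[azomethane]₁ = 0.33/0.088 = 3.75
Step 4: n = ln(3.75)/ln(3.75) = 1.00 ≈ 1
Step 5: The reaction is first order in azomethane.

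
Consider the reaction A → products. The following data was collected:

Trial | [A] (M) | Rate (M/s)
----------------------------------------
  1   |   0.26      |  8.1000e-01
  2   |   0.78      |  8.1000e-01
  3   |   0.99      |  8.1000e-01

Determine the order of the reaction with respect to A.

zeroth order (0)

Step 1: Compare trials - when concentration changes, rate stays constant.
Step 2: rate₂/rate₁ = 8.1000e-01/8.1000e-01 = 1
Step 3: [A]₂/[A]₁ = 0.78/0.26 = 3
Step 4: Since rate ratio ≈ (conc ratio)^0, the reaction is zeroth order.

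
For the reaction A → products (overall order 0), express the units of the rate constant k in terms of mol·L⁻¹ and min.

mol·L⁻¹·min⁻¹

Step 1: For overall order n, rate = k × (concentration)^n.
Step 2: Rate has units mol·L⁻¹·min⁻¹; concentration term has units (mol·L⁻¹)^0.
Step 3: k = rate / (concentration)^n, so units of k = (mol·L⁻¹)^(1-0)·min⁻¹ = mol·L⁻¹·min⁻¹.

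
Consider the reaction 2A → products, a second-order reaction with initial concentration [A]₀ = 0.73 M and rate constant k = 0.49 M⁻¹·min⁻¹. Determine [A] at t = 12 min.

0.1379 M

Step 1: For a second-order reaction: 1/[A] = 1/[A]₀ + kt
Step 2: 1/[A] = 1/0.73 + 0.49 × 12
Step 3: 1/[A] = 1.37 + 5.88 = 7.25
Step 4: [A] = 1/7.25 = 0.1379 M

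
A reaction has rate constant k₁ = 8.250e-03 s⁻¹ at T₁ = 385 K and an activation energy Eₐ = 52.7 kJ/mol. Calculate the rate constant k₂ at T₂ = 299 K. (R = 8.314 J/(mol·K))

7.242e-05 s⁻¹

Step 1: Use the two-temperature Arrhenius form: ln(k₂/k₁) = -Eₐ/R × (1/T₂ - 1/T₁)
Step 2: Convert Eₐ to J/mol: 52.7 kJ/mol = 52700 J/mol
Step 3: 1/T₂ - 1/T₁ = 1/299 - 1/385 = 7.470790e-04 K⁻¹
Step 4: ln(k₂/k₁) = -52700/8.314 × 7.470790e-04 = -4.73551
Step 5: k₂ = k₁ × exp(-4.73551) = 8.250e-03 × 8.77797e-03 = 7.242e-05 s⁻¹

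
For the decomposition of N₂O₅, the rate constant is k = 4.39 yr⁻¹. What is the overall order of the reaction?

first order (1)

Step 1: The units of k for an nth-order reaction are (concentration)^(1-n)·(time)⁻¹.
Step 2: Here k has units yr⁻¹, so the concentration exponent is 0.
Step 3: 1 - n = 0 ⇒ n = 1. The reaction is first order.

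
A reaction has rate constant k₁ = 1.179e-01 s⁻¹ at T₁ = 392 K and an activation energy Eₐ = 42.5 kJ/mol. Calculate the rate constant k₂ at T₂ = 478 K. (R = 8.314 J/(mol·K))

1.232e+00 s⁻¹

Step 1: Use the two-temperature Arrhenius form: ln(k₂/k₁) = -Eₐ/R × (1/T₂ - 1/T₁)
Step 2: Convert Eₐ to J/mol: 42.5 kJ/mol = 42500 J/mol
Step 3: 1/T₂ - 1/T₁ = 1/478 - 1/392 = -4.589702e-04 K⁻¹
Step 4: ln(k₂/k₁) = -42500/8.314 × -4.589702e-04 = 2.34619
Step 5: k₂ = k₁ × exp(2.34619) = 1.179e-01 × 1.04457e+01 = 1.232e+00 s⁻¹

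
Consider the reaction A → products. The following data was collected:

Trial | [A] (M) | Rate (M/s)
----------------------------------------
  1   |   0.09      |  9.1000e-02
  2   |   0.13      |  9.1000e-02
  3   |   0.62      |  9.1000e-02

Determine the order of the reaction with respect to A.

zeroth order (0)

Step 1: Compare trials - when concentration changes, rate stays constant.
Step 2: rate₂/rate₁ = 9.1000e-02/9.1000e-02 = 1
Step 3: [A]₂/[A]₁ = 0.13/0.09 = 1.444
Step 4: Since rate ratio ≈ (conc ratio)^0, the reaction is zeroth order.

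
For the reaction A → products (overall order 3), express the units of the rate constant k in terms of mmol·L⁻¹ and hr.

(mmol·L⁻¹)⁻²·hr⁻¹

Step 1: For overall order n, rate = k × (concentration)^n.
Step 2: Rate has units mmol·L⁻¹·hr⁻¹; concentration term has units (mmol·L⁻¹)^3.
Step 3: k = rate / (concentration)^n, so units of k = (mmol·L⁻¹)^(1-3)·hr⁻¹ = (mmol·L⁻¹)⁻²·hr⁻¹.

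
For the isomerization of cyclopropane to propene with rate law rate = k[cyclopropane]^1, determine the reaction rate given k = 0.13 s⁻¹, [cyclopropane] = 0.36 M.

0.0468 M/s

Step 1: Identify the rate law: rate = k[cyclopropane]^1
Step 2: Substitute values: rate = 0.13 × (0.36)^1
Step 3: Calculate: rate = 0.13 × 0.36 = 0.0468 M/s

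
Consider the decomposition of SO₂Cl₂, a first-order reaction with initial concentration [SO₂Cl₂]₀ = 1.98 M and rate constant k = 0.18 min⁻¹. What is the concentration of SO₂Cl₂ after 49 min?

0.0002925 M

Step 1: For a first-order reaction: [SO₂Cl₂] = [SO₂Cl₂]₀ × e^(-kt)
Step 2: [SO₂Cl₂] = 1.98 × e^(-0.18 × 49)
Step 3: [SO₂Cl₂] = 1.98 × e^(-8.82)
Step 4: [SO₂Cl₂] = 1.98 × 0.000147748 = 0.0002925 M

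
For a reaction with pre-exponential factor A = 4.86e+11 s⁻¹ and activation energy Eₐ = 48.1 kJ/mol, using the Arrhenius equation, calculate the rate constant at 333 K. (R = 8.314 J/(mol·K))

1.38e+04 s⁻¹

Step 1: Use the Arrhenius equation: k = A × exp(-Eₐ/RT)
Step 2: Convert Eₐ to J/mol: 48.1 kJ/mol = 48100 J/mol
Step 3: Calculate the exponent: -Eₐ/(RT) = -48100/(8.314 × 333) = -17.37364
Step 4: k = 4.86e+11 × exp(-17.37364)
Step 5: k = 4.86e+11 × 2.84921e-08 = 1.3847e+04 s⁻¹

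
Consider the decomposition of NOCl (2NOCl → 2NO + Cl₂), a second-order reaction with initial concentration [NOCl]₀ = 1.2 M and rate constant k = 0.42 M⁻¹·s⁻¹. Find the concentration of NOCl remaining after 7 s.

0.265 M

Step 1: For a second-order reaction: 1/[NOCl] = 1/[NOCl]₀ + kt
Step 2: 1/[NOCl] = 1/1.2 + 0.42 × 7
Step 3: 1/[NOCl] = 0.8333 + 2.94 = 3.773
Step 4: [NOCl] = 1/3.773 = 0.265 M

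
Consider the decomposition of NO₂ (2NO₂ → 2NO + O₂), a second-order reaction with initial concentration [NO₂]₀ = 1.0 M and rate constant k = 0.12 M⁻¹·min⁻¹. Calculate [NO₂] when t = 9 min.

0.4808 M

Step 1: For a second-order reaction: 1/[NO₂] = 1/[NO₂]₀ + kt
Step 2: 1/[NO₂] = 1/1.0 + 0.12 × 9
Step 3: 1/[NO₂] = 1 + 1.08 = 2.08
Step 4: [NO₂] = 1/2.08 = 0.4808 M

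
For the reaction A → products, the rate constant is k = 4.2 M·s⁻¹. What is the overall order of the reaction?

zeroth order (0)

Step 1: The units of k for an nth-order reaction are (concentration)^(1-n)·(time)⁻¹.
Step 2: Here k has units M·s⁻¹, so the concentration exponent is 1.
Step 3: 1 - n = 1 ⇒ n = 0. The reaction is zeroth order.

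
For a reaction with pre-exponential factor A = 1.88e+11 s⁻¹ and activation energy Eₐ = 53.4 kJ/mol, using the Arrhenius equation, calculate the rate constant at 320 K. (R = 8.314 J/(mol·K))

3.61e+02 s⁻¹

Step 1: Use the Arrhenius equation: k = A × exp(-Eₐ/RT)
Step 2: Convert Eₐ to J/mol: 53.4 kJ/mol = 53400 J/mol
Step 3: Calculate the exponent: -Eₐ/(RT) = -53400/(8.314 × 320) = -20.07157
Step 4: k = 1.88e+11 × exp(-20.07157)
Step 5: k = 1.88e+11 × 1.91879e-09 = 3.6073e+02 s⁻¹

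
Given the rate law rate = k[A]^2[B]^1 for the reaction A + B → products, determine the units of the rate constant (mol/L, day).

(mol/L)⁻²·day⁻¹

Step 1: Overall order = 2 + 1 = 3.
Step 2: rate has units mol/L·day⁻¹; [A]^2[B]^1 has units (mol/L)^3.
Step 3: k = rate/([A]^2[B]^1), so units of k = (mol/L)^(1-3)·day⁻¹ = (mol/L)⁻²·day⁻¹.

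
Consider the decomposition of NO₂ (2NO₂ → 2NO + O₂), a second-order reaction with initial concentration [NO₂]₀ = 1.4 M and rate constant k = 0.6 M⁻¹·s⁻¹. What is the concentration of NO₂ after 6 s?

0.2318 M

Step 1: For a second-order reaction: 1/[NO₂] = 1/[NO₂]₀ + kt
Step 2: 1/[NO₂] = 1/1.4 + 0.6 × 6
Step 3: 1/[NO₂] = 0.7143 + 3.6 = 4.314
Step 4: [NO₂] = 1/4.314 = 0.2318 M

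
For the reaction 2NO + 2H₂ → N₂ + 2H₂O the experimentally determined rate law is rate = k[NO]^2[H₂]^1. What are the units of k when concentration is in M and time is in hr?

M⁻²·hr⁻¹

Step 1: Overall order = 2 + 1 = 3.
Step 2: rate has units M·hr⁻¹; [NO]^2[H₂]^1 has units M^3.
Step 3: k = rate/([NO]^2[H₂]^1), so units of k = M^(1-3)·hr⁻¹ = M⁻²·hr⁻¹.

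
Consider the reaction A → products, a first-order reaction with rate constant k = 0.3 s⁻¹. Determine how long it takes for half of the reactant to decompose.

2.31 s

Step 1: For a first-order reaction, t₁/₂ = ln(2)/k
Step 2: t₁/₂ = ln(2)/0.3
Step 3: t₁/₂ = 0.6931/0.3 = 2.31 s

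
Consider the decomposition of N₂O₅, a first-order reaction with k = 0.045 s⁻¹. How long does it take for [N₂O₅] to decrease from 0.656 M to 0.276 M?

19.24 s

Step 1: For first-order: t = ln([N₂O₅]₀/[N₂O₅])/k
Step 2: t = ln(0.656/0.276)/0.045
Step 3: t = ln(2.377)/0.045
Step 4: t = 0.8658/0.045 = 19.24 s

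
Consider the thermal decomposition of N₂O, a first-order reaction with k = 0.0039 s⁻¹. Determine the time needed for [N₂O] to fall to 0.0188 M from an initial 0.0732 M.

348.5 s

Step 1: For first-order: t = ln([N₂O]₀/[N₂O])/k
Step 2: t = ln(0.0732/0.0188)/0.0039
Step 3: t = ln(3.894)/0.0039
Step 4: t = 1.359/0.0039 = 348.5 s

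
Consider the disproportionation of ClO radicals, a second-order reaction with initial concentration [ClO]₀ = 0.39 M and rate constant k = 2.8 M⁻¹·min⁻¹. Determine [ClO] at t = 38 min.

0.009177 M

Step 1: For a second-order reaction: 1/[ClO] = 1/[ClO]₀ + kt
Step 2: 1/[ClO] = 1/0.39 + 2.8 × 38
Step 3: 1/[ClO] = 2.564 + 106.4 = 109
Step 4: [ClO] = 1/109 = 0.009177 M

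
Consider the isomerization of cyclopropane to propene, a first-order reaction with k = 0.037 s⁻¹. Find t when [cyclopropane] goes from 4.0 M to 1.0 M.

37.47 s

Step 1: For first-order: t = ln([cyclopropane]₀/[cyclopropane])/k
Step 2: t = ln(4.0/1.0)/0.037
Step 3: t = ln(4)/0.037
Step 4: t = 1.386/0.037 = 37.47 s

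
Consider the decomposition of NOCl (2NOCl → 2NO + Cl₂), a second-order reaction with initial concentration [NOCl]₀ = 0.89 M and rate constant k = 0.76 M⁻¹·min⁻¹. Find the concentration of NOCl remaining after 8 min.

0.1388 M

Step 1: For a second-order reaction: 1/[NOCl] = 1/[NOCl]₀ + kt
Step 2: 1/[NOCl] = 1/0.89 + 0.76 × 8
Step 3: 1/[NOCl] = 1.124 + 6.08 = 7.204
Step 4: [NOCl] = 1/7.204 = 0.1388 M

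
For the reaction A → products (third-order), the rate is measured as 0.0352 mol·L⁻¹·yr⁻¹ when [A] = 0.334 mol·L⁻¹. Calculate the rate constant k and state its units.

0.9447 (mol·L⁻¹)⁻²·yr⁻¹

Step 1: rate = k[A]^3, so k = rate / [A]^3.
Step 2: k = 0.0352 / (0.334)^3 = 0.0352 / 0.03726.
Step 3: k = 0.9447 (mol·L⁻¹)⁻²·yr⁻¹.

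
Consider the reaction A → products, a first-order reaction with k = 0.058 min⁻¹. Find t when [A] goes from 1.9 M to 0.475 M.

23.9 min

Step 1: For first-order: t = ln([A]₀/[A])/k
Step 2: t = ln(1.9/0.475)/0.058
Step 3: t = ln(4)/0.058
Step 4: t = 1.386/0.058 = 23.9 min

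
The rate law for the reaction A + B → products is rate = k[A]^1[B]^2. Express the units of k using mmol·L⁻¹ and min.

(mmol·L⁻¹)⁻²·min⁻¹

Step 1: Overall order = 1 + 2 = 3.
Step 2: rate has units mmol·L⁻¹·min⁻¹; [A]^1[B]^2 has units (mmol·L⁻¹)^3.
Step 3: k = rate/([A]^1[B]^2), so units of k = (mmol·L⁻¹)^(1-3)·min⁻¹ = (mmol·L⁻¹)⁻²·min⁻¹.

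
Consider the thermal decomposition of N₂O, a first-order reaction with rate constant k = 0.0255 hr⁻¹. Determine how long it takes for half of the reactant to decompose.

27.18 hr

Step 1: For a first-order reaction, t₁/₂ = ln(2)/k
Step 2: t₁/₂ = ln(2)/0.0255
Step 3: t₁/₂ = 0.6931/0.0255 = 27.18 hr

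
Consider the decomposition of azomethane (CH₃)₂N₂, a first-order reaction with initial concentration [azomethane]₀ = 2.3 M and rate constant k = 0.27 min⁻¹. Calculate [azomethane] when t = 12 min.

0.09008 M

Step 1: For a first-order reaction: [azomethane] = [azomethane]₀ × e^(-kt)
Step 2: [azomethane] = 2.3 × e^(-0.27 × 12)
Step 3: [azomethane] = 2.3 × e^(-3.24)
Step 4: [azomethane] = 2.3 × 0.0391639 = 0.09008 M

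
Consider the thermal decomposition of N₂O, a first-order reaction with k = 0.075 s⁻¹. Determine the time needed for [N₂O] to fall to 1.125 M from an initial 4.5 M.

18.48 s

Step 1: For first-order: t = ln([N₂O]₀/[N₂O])/k
Step 2: t = ln(4.5/1.125)/0.075
Step 3: t = ln(4)/0.075
Step 4: t = 1.386/0.075 = 18.48 s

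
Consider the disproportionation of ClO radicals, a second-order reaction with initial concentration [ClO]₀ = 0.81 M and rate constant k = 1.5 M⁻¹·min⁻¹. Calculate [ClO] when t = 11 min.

0.05639 M

Step 1: For a second-order reaction: 1/[ClO] = 1/[ClO]₀ + kt
Step 2: 1/[ClO] = 1/0.81 + 1.5 × 11
Step 3: 1/[ClO] = 1.235 + 16.5 = 17.73
Step 4: [ClO] = 1/17.73 = 0.05639 M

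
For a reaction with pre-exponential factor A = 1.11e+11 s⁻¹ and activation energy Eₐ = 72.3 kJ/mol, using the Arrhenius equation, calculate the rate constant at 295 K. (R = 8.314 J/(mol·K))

1.75e-02 s⁻¹

Step 1: Use the Arrhenius equation: k = A × exp(-Eₐ/RT)
Step 2: Convert Eₐ to J/mol: 72.3 kJ/mol = 72300 J/mol
Step 3: Calculate the exponent: -Eₐ/(RT) = -72300/(8.314 × 295) = -29.47856
Step 4: k = 1.11e+11 × exp(-29.47856)
Step 5: k = 1.11e+11 × 1.57625e-13 = 1.7496e-02 s⁻¹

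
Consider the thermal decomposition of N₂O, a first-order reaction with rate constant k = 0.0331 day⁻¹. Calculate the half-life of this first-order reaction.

20.94 day

Step 1: For a first-order reaction, t₁/₂ = ln(2)/k
Step 2: t₁/₂ = ln(2)/0.0331
Step 3: t₁/₂ = 0.6931/0.0331 = 20.94 day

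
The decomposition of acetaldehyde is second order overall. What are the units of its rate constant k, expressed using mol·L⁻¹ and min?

(mol·L⁻¹)⁻¹·min⁻¹

Step 1: For overall order n, rate = k × (concentration)^n.
Step 2: Rate has units mol·L⁻¹·min⁻¹; concentration term has units (mol·L⁻¹)^2.
Step 3: k = rate / (concentration)^n, so units of k = (mol·L⁻¹)^(1-2)·min⁻¹ = (mol·L⁻¹)⁻¹·min⁻¹.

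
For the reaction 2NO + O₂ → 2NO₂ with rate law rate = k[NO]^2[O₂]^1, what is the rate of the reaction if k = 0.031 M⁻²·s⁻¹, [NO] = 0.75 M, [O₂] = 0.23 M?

0.004011 M/s

Step 1: The rate law is rate = k[NO]^2[O₂]^1
Step 2: Substitute: rate = 0.031 × (0.75)^2 × (0.23)^1
Step 3: rate = 0.031 × 0.5625 × 0.23 = 0.00401063 M/s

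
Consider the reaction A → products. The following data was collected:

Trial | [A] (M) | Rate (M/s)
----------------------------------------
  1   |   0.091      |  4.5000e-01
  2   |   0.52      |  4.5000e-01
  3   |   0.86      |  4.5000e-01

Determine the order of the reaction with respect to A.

zeroth order (0)

Step 1: Compare trials - when concentration changes, rate stays constant.
Step 2: rate₂/rate₁ = 4.5000e-01/4.5000e-01 = 1
Step 3: [A]₂/[A]₁ = 0.52/0.091 = 5.714
Step 4: Since rate ratio ≈ (conc ratio)^0, the reaction is zeroth order.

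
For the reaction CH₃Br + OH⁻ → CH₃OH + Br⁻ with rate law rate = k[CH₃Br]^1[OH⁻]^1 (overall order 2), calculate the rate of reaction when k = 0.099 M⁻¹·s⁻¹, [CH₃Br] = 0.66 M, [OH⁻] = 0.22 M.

0.01437 M/s

Step 1: The rate law is rate = k[CH₃Br]^1[OH⁻]^1, overall order = 1+1 = 2
Step 2: Substitute values: rate = 0.099 × (0.66)^1 × (0.22)^1
Step 3: rate = 0.099 × 0.66 × 0.22 = 0.0143748 M/s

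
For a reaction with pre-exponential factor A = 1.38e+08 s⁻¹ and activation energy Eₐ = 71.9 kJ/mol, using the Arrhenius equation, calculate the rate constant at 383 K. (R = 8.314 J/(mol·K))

2.16e-02 s⁻¹

Step 1: Use the Arrhenius equation: k = A × exp(-Eₐ/RT)
Step 2: Convert Eₐ to J/mol: 71.9 kJ/mol = 71900 J/mol
Step 3: Calculate the exponent: -Eₐ/(RT) = -71900/(8.314 × 383) = -22.57980
Step 4: k = 1.38e+08 × exp(-22.57980)
Step 5: k = 1.38e+08 × 1.56213e-10 = 2.1557e-02 s⁻¹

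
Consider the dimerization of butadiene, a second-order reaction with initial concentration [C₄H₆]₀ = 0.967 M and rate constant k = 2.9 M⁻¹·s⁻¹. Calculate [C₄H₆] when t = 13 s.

0.02582 M

Step 1: For a second-order reaction: 1/[C₄H₆] = 1/[C₄H₆]₀ + kt
Step 2: 1/[C₄H₆] = 1/0.967 + 2.9 × 13
Step 3: 1/[C₄H₆] = 1.034 + 37.7 = 38.73
Step 4: [C₄H₆] = 1/38.73 = 0.02582 M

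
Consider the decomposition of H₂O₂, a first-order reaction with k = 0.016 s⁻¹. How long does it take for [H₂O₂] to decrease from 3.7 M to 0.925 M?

86.64 s

Step 1: For first-order: t = ln([H₂O₂]₀/[H₂O₂])/k
Step 2: t = ln(3.7/0.925)/0.016
Step 3: t = ln(4)/0.016
Step 4: t = 1.386/0.016 = 86.64 s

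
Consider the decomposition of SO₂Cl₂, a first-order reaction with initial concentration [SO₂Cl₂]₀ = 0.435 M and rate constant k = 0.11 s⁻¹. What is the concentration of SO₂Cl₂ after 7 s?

0.2014 M

Step 1: For a first-order reaction: [SO₂Cl₂] = [SO₂Cl₂]₀ × e^(-kt)
Step 2: [SO₂Cl₂] = 0.435 × e^(-0.11 × 7)
Step 3: [SO₂Cl₂] = 0.435 × e^(-0.77)
Step 4: [SO₂Cl₂] = 0.435 × 0.463013 = 0.2014 M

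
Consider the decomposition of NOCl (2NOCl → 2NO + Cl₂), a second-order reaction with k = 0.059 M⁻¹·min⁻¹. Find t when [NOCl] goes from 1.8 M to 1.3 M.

3.622 min

Step 1: For second-order: t = (1/[NOCl] - 1/[NOCl]₀)/k
Step 2: t = (1/1.3 - 1/1.8)/0.059
Step 3: t = (0.7692 - 0.5556)/0.059
Step 4: t = 0.2137/0.059 = 3.622 min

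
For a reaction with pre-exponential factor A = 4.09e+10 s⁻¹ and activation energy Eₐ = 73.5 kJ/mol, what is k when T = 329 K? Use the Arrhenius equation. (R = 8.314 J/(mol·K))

8.75e-02 s⁻¹

Step 1: Use the Arrhenius equation: k = A × exp(-Eₐ/RT)
Step 2: Convert Eₐ to J/mol: 73.5 kJ/mol = 73500 J/mol
Step 3: Calculate the exponent: -Eₐ/(RT) = -73500/(8.314 × 329) = -26.87085
Step 4: k = 4.09e+10 × exp(-26.87085)
Step 5: k = 4.09e+10 × 2.13864e-12 = 8.7470e-02 s⁻¹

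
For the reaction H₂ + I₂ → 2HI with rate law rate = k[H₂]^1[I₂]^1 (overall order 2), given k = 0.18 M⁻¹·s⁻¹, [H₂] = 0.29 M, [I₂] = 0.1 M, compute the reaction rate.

0.00522 M/s

Step 1: The rate law is rate = k[H₂]^1[I₂]^1, overall order = 1+1 = 2
Step 2: Substitute values: rate = 0.18 × (0.29)^1 × (0.1)^1
Step 3: rate = 0.18 × 0.29 × 0.1 = 0.00522 M/s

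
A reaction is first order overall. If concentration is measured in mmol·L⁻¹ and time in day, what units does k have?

day⁻¹

Step 1: For overall order n, rate = k × (concentration)^n.
Step 2: Rate has units mmol·L⁻¹·day⁻¹; concentration term has units (mmol·L⁻¹)^1.
Step 3: k = rate / (concentration)^n, so units of k = (mmol·L⁻¹)^(1-1)·day⁻¹ = day⁻¹.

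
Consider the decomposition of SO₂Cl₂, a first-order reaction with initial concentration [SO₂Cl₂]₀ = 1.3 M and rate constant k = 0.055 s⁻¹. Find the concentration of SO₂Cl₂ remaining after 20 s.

0.4327 M

Step 1: For a first-order reaction: [SO₂Cl₂] = [SO₂Cl₂]₀ × e^(-kt)
Step 2: [SO₂Cl₂] = 1.3 × e^(-0.055 × 20)
Step 3: [SO₂Cl₂] = 1.3 × e^(-1.1)
Step 4: [SO₂Cl₂] = 1.3 × 0.332871 = 0.4327 M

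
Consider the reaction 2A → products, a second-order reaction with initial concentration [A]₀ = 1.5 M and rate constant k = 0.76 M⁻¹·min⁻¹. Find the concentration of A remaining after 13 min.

0.09482 M

Step 1: For a second-order reaction: 1/[A] = 1/[A]₀ + kt
Step 2: 1/[A] = 1/1.5 + 0.76 × 13
Step 3: 1/[A] = 0.6667 + 9.88 = 10.55
Step 4: [A] = 1/10.55 = 0.09482 M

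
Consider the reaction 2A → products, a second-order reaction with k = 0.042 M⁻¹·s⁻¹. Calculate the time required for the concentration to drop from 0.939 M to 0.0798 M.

273 s

Step 1: For second-order: t = (1/[A] - 1/[A]₀)/k
Step 2: t = (1/0.0798 - 1/0.939)/0.042
Step 3: t = (12.53 - 1.065)/0.042
Step 4: t = 11.47/0.042 = 273 s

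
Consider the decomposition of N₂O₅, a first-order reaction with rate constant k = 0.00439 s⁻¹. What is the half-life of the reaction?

157.9 s

Step 1: For a first-order reaction, t₁/₂ = ln(2)/k
Step 2: t₁/₂ = ln(2)/0.00439
Step 3: t₁/₂ = 0.6931/0.00439 = 157.9 s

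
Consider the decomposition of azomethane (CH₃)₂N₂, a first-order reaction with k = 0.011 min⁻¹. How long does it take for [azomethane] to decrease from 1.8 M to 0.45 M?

126 min

Step 1: For first-order: t = ln([azomethane]₀/[azomethane])/k
Step 2: t = ln(1.8/0.45)/0.011
Step 3: t = ln(4)/0.011
Step 4: t = 1.386/0.011 = 126 min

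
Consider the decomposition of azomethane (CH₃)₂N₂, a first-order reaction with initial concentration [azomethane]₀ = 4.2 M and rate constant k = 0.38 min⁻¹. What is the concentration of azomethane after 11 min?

0.06425 M

Step 1: For a first-order reaction: [azomethane] = [azomethane]₀ × e^(-kt)
Step 2: [azomethane] = 4.2 × e^(-0.38 × 11)
Step 3: [azomethane] = 4.2 × e^(-4.18)
Step 4: [azomethane] = 4.2 × 0.0152985 = 0.06425 M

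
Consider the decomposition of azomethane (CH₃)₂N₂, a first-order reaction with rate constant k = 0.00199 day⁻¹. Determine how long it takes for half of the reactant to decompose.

348.3 day

Step 1: For a first-order reaction, t₁/₂ = ln(2)/k
Step 2: t₁/₂ = ln(2)/0.00199
Step 3: t₁/₂ = 0.6931/0.00199 = 348.3 day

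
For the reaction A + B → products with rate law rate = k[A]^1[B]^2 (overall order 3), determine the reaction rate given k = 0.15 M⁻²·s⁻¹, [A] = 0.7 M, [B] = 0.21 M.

0.00463 M/s

Step 1: The rate law is rate = k[A]^1[B]^2, overall order = 1+2 = 3
Step 2: Substitute values: rate = 0.15 × (0.7)^1 × (0.21)^2
Step 3: rate = 0.15 × 0.7 × 0.0441 = 0.0046305 M/s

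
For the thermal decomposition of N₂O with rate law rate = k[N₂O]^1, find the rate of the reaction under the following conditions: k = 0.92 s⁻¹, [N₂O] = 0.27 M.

0.2484 M/s

Step 1: Identify the rate law: rate = k[N₂O]^1
Step 2: Substitute values: rate = 0.92 × (0.27)^1
Step 3: Calculate: rate = 0.92 × 0.27 = 0.2484 M/s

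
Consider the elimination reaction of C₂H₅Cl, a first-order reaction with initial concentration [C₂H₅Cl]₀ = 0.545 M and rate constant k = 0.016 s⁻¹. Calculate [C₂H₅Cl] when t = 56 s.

0.2225 M

Step 1: For a first-order reaction: [C₂H₅Cl] = [C₂H₅Cl]₀ × e^(-kt)
Step 2: [C₂H₅Cl] = 0.545 × e^(-0.016 × 56)
Step 3: [C₂H₅Cl] = 0.545 × e^(-0.896)
Step 4: [C₂H₅Cl] = 0.545 × 0.408199 = 0.2225 M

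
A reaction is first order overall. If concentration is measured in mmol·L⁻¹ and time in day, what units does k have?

day⁻¹

Step 1: For overall order n, rate = k × (concentration)^n.
Step 2: Rate has units mmol·L⁻¹·day⁻¹; concentration term has units (mmol·L⁻¹)^1.
Step 3: k = rate / (concentration)^n, so units of k = (mmol·L⁻¹)^(1-1)·day⁻¹ = day⁻¹.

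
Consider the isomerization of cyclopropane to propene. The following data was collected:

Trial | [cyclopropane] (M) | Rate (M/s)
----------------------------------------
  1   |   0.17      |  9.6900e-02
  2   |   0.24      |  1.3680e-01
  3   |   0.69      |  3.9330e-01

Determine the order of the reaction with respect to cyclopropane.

first order (1)

Step 1: Compare trials to find order n where rate₂/rate₁ = ([cyclopropane]₂/[cyclopropane]₁)^n
Step 2: rate₂/rate₁ = 1.3680e-01/9.6900e-02 = 1.412
Step 3: [cyclopropane]₂/[cyclopropane]₁ = 0.24/0.17 = 1.412
Step 4: n = ln(1.412)/ln(1.412) = 1.00 ≈ 1
Step 5: The reaction is first order in cyclopropane.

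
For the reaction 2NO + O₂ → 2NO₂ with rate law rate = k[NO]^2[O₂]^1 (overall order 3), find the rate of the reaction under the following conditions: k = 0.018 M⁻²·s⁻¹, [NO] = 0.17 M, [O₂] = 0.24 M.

0.0001248 M/s

Step 1: The rate law is rate = k[NO]^2[O₂]^1, overall order = 2+1 = 3
Step 2: Substitute values: rate = 0.018 × (0.17)^2 × (0.24)^1
Step 3: rate = 0.018 × 0.0289 × 0.24 = 0.000124848 M/s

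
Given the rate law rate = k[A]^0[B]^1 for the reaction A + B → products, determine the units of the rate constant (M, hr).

hr⁻¹

Step 1: Overall order = 0 + 1 = 1.
Step 2: rate has units M·hr⁻¹; [A]^0[B]^1 has units M^1.
Step 3: k = rate/([A]^0[B]^1), so units of k = M^(1-1)·hr⁻¹ = hr⁻¹.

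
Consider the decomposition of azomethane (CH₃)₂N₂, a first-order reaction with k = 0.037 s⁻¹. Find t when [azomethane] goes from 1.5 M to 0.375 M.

37.47 s

Step 1: For first-order: t = ln([azomethane]₀/[azomethane])/k
Step 2: t = ln(1.5/0.375)/0.037
Step 3: t = ln(4)/0.037
Step 4: t = 1.386/0.037 = 37.47 s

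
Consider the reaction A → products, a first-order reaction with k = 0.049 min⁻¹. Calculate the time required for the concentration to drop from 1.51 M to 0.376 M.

28.37 min

Step 1: For first-order: t = ln([A]₀/[A])/k
Step 2: t = ln(1.51/0.376)/0.049
Step 3: t = ln(4.016)/0.049
Step 4: t = 1.39/0.049 = 28.37 min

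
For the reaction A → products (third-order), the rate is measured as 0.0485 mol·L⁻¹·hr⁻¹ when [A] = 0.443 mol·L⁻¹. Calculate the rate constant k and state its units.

0.5579 (mol·L⁻¹)⁻²·hr⁻¹

Step 1: rate = k[A]^3, so k = rate / [A]^3.
Step 2: k = 0.0485 / (0.443)^3 = 0.0485 / 0.08694.
Step 3: k = 0.5579 (mol·L⁻¹)⁻²·hr⁻¹.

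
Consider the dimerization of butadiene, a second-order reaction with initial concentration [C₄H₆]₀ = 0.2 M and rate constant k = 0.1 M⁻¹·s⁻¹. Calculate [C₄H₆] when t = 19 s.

0.1449 M

Step 1: For a second-order reaction: 1/[C₄H₆] = 1/[C₄H₆]₀ + kt
Step 2: 1/[C₄H₆] = 1/0.2 + 0.1 × 19
Step 3: 1/[C₄H₆] = 5 + 1.9 = 6.9
Step 4: [C₄H₆] = 1/6.9 = 0.1449 M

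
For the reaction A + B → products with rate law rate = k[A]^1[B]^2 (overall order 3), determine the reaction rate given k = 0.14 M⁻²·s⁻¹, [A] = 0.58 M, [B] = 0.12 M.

0.001169 M/s

Step 1: The rate law is rate = k[A]^1[B]^2, overall order = 1+2 = 3
Step 2: Substitute values: rate = 0.14 × (0.58)^1 × (0.12)^2
Step 3: rate = 0.14 × 0.58 × 0.0144 = 0.00116928 M/s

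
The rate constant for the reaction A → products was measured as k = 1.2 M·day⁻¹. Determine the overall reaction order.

zeroth order (0)

Step 1: The units of k for an nth-order reaction are (concentration)^(1-n)·(time)⁻¹.
Step 2: Here k has units M·day⁻¹, so the concentration exponent is 1.
Step 3: 1 - n = 1 ⇒ n = 0. The reaction is zeroth order.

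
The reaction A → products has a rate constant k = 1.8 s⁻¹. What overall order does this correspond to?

first order (1)

Step 1: The units of k for an nth-order reaction are (concentration)^(1-n)·(time)⁻¹.
Step 2: Here k has units s⁻¹, so the concentration exponent is 0.
Step 3: 1 - n = 0 ⇒ n = 1. The reaction is first order.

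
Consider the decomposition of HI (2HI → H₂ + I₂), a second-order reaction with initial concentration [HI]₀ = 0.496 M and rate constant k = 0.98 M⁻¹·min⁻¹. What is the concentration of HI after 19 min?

0.04846 M

Step 1: For a second-order reaction: 1/[HI] = 1/[HI]₀ + kt
Step 2: 1/[HI] = 1/0.496 + 0.98 × 19
Step 3: 1/[HI] = 2.016 + 18.62 = 20.64
Step 4: [HI] = 1/20.64 = 0.04846 M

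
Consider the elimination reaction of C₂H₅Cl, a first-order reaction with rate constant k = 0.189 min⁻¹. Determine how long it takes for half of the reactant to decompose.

3.667 min

Step 1: For a first-order reaction, t₁/₂ = ln(2)/k
Step 2: t₁/₂ = ln(2)/0.189
Step 3: t₁/₂ = 0.6931/0.189 = 3.667 min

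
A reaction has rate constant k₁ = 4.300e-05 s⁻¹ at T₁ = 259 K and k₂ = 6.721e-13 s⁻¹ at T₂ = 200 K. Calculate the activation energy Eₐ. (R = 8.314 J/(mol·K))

131.2 kJ/mol

Step 1: Use the two-temperature Arrhenius form: ln(k₂/k₁) = -Eₐ/R × (1/T₂ - 1/T₁)
Step 2: ln(k₂/k₁) = ln(6.721e-13/4.300e-05) = ln(1.56302e-08) = -17.9741
Step 3: 1/T₂ - 1/T₁ = 1/200 - 1/259 = 1.138996e-03 K⁻¹
Step 4: Eₐ = -R × ln(k₂/k₁) / (1/T₂ - 1/T₁) = -8.314 × -17.9741 / 1.138996e-03
Step 5: Eₐ = 1.3120e+05 J/mol = 131.2 kJ/mol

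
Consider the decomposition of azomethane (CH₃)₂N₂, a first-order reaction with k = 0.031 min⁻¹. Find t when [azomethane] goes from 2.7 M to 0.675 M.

44.72 min

Step 1: For first-order: t = ln([azomethane]₀/[azomethane])/k
Step 2: t = ln(2.7/0.675)/0.031
Step 3: t = ln(4)/0.031
Step 4: t = 1.386/0.031 = 44.72 min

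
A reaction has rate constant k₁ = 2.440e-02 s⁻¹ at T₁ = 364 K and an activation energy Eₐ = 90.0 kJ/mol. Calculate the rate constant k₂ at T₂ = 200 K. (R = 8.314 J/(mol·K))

6.260e-13 s⁻¹

Step 1: Use the two-temperature Arrhenius form: ln(k₂/k₁) = -Eₐ/R × (1/T₂ - 1/T₁)
Step 2: Convert Eₐ to J/mol: 90.0 kJ/mol = 90000 J/mol
Step 3: 1/T₂ - 1/T₁ = 1/200 - 1/364 = 2.252747e-03 K⁻¹
Step 4: ln(k₂/k₁) = -90000/8.314 × 2.252747e-03 = -24.38624
Step 5: k₂ = k₁ × exp(-24.38624) = 2.440e-02 × 2.56561e-11 = 6.260e-13 s⁻¹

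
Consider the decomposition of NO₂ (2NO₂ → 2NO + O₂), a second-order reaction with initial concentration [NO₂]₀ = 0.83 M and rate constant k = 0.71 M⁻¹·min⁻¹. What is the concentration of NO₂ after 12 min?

0.1028 M

Step 1: For a second-order reaction: 1/[NO₂] = 1/[NO₂]₀ + kt
Step 2: 1/[NO₂] = 1/0.83 + 0.71 × 12
Step 3: 1/[NO₂] = 1.205 + 8.52 = 9.725
Step 4: [NO₂] = 1/9.725 = 0.1028 M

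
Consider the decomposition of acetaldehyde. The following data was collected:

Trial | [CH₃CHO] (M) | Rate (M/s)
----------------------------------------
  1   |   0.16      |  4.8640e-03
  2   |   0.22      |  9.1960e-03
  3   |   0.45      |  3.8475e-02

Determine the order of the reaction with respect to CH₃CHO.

second order (2)

Step 1: Compare trials to find order n where rate₂/rate₁ = ([CH₃CHO]₂/[CH₃CHO]₁)^n
Step 2: rate₂/rate₁ = 9.1960e-03/4.8640e-03 = 1.891
Step 3: [CH₃CHO]₂/[CH₃CHO]₁ = 0.22/0.16 = 1.375
Step 4: n = ln(1.891)/ln(1.375) = 2.00 ≈ 2
Step 5: The reaction is second order in CH₃CHO.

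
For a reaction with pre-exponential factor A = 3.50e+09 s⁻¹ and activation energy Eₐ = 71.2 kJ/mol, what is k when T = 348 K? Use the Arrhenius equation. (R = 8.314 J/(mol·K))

7.19e-02 s⁻¹

Step 1: Use the Arrhenius equation: k = A × exp(-Eₐ/RT)
Step 2: Convert Eₐ to J/mol: 71.2 kJ/mol = 71200 J/mol
Step 3: Calculate the exponent: -Eₐ/(RT) = -71200/(8.314 × 348) = -24.60882
Step 4: k = 3.50e+09 × exp(-24.60882)
Step 5: k = 3.50e+09 × 2.05364e-11 = 7.1877e-02 s⁻¹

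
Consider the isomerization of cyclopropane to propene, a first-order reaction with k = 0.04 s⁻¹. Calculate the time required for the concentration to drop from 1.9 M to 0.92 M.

18.13 s

Step 1: For first-order: t = ln([cyclopropane]₀/[cyclopropane])/k
Step 2: t = ln(1.9/0.92)/0.04
Step 3: t = ln(2.065)/0.04
Step 4: t = 0.7252/0.04 = 18.13 s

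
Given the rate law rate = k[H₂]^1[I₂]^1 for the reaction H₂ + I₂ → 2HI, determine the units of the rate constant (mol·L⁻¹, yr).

(mol·L⁻¹)⁻¹·yr⁻¹

Step 1: Overall order = 1 + 1 = 2.
Step 2: rate has units mol·L⁻¹·yr⁻¹; [H₂]^1[I₂]^1 has units (mol·L⁻¹)^2.
Step 3: k = rate/([H₂]^1[I₂]^1), so units of k = (mol·L⁻¹)^(1-2)·yr⁻¹ = (mol·L⁻¹)⁻¹·yr⁻¹.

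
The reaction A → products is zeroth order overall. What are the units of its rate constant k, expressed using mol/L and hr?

mol/L·hr⁻¹

Step 1: For overall order n, rate = k × (concentration)^n.
Step 2: Rate has units mol/L·hr⁻¹; concentration term has units (mol/L)^0.
Step 3: k = rate / (concentration)^n, so units of k = (mol/L)^(1-0)·hr⁻¹ = mol/L·hr⁻¹.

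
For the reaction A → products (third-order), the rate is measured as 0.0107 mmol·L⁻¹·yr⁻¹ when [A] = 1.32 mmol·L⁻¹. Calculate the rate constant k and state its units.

0.004652 (mmol·L⁻¹)⁻²·yr⁻¹

Step 1: rate = k[A]^3, so k = rate / [A]^3.
Step 2: k = 0.0107 / (1.32)^3 = 0.0107 / 2.3.
Step 3: k = 0.004652 (mmol·L⁻¹)⁻²·yr⁻¹.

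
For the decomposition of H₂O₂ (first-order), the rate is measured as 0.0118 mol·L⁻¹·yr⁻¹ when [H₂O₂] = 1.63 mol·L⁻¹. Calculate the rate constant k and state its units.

0.007239 yr⁻¹

Step 1: rate = k[H₂O₂]^1, so k = rate / [H₂O₂]^1.
Step 2: k = 0.0118 / (1.63)^1 = 0.0118 / 1.63.
Step 3: k = 0.007239 yr⁻¹.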